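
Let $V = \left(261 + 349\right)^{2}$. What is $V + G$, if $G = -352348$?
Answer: $19752$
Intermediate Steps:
$V = 372100$ ($V = 610^{2} = 372100$)
$V + G = 372100 - 352348 = 19752$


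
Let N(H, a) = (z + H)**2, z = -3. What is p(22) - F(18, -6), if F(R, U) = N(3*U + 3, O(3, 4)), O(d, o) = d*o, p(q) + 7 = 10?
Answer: -321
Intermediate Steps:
p(q) = 3 (p(q) = -7 + 10 = 3)
N(H, a) = (-3 + H)**2
F(R, U) = 9*U**2 (F(R, U) = (-3 + (3*U + 3))**2 = (-3 + (3 + 3*U))**2 = (3*U)**2 = 9*U**2)
p(22) - F(18, -6) = 3 - 9*(-6)**2 = 3 - 9*36 = 3 - 1*324 = 3 - 324 = -321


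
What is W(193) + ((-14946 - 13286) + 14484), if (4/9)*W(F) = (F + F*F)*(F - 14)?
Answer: 30132035/2 ≈ 1.5066e+7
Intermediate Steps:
W(F) = 9*(-14 + F)*(F + F²)/4 (W(F) = 9*((F + F*F)*(F - 14))/4 = 9*((F + F²)*(-14 + F))/4 = 9*((-14 + F)*(F + F²))/4 = 9*(-14 + F)*(F + F²)/4)
W(193) + ((-14946 - 13286) + 14484) = (9/4)*193*(-14 + 193² - 13*193) + ((-14946 - 13286) + 14484) = (9/4)*193*(-14 + 37249 - 2509) + (-28232 + 14484) = (9/4)*193*34726 - 13748 = 30159531/2 - 13748 = 30132035/2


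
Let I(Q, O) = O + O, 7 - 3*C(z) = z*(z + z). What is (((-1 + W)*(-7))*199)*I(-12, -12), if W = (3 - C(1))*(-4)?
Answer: -211736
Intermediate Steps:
C(z) = 7/3 - 2*z**2/3 (C(z) = 7/3 - z*(z + z)/3 = 7/3 - z*2*z/3 = 7/3 - 2*z**2/3)
I(Q, O) = 2*O
W = -16/3 (W = (3 - (7/3 - 2/3*1**2))*(-4) = (3 - (7/3 - 2/3*1))*(-4) = (3 - (7/3 - 2/3))*(-4) = (3 - 1*5/3)*(-4) = (3 - 5/3)*(-4) = (4/3)*(-4) = -16/3 ≈ -5.3333)
(((-1 + W)*(-7))*199)*I(-12, -12) = (((-1 - 16/3)*(-7))*199)*(2*(-12)) = (-19/3*(-7)*199)*(-24) = ((133/3)*199)*(-24) = (26467/3)*(-24) = -211736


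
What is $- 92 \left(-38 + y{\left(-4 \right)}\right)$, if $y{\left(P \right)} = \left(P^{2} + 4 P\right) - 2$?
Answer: $3680$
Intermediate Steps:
$y{\left(P \right)} = -2 + P^{2} + 4 P$
$- 92 \left(-38 + y{\left(-4 \right)}\right) = - 92 \left(-38 + \left(-2 + \left(-4\right)^{2} + 4 \left(-4\right)\right)\right) = - 92 \left(-38 - 2\right) = \left(-92\right) \left(-40\right) = 3680$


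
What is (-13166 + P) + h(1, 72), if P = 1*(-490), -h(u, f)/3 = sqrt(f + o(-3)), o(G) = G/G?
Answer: -13656 - 3*sqrt(73) ≈ -13682.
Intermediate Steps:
o(G) = 1
h(u, f) = -3*sqrt(1 + f) (h(u, f) = -3*sqrt(f + 1) = -3*sqrt(1 + f))
P = -490
(-13166 + P) + h(1, 72) = (-13166 - 490) - 3*sqrt(1 + 72) = -13656 - 3*sqrt(73)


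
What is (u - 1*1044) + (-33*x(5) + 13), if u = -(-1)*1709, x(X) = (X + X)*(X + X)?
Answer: -2622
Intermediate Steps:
x(X) = 4*X² (x(X) = (2*X)*(2*X) = 4*X²)
u = 1709 (u = -1*(-1709) = 1709)
(u - 1*1044) + (-33*x(5) + 13) = (1709 - 1*1044) + (-132*5² + 13) = (1709 - 1044) + (-132*25 + 13) = 665 + (-33*100 + 13) = 665 + (-3300 + 13) = 665 - 3287 = -2622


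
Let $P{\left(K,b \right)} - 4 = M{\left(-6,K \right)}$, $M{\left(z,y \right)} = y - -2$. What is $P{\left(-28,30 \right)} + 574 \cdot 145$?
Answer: $83208$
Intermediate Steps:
$M{\left(z,y \right)} = 2 + y$ ($M{\left(z,y \right)} = y + 2 = 2 + y$)
$P{\left(K,b \right)} = 6 + K$ ($P{\left(K,b \right)} = 4 + \left(2 + K\right) = 6 + K$)
$P{\left(-28,30 \right)} + 574 \cdot 145 = \left(6 - 28\right) + 574 \cdot 145 = -22 + 83230 = 83208$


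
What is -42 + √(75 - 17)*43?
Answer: -42 + 43*√58 ≈ 285.48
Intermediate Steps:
-42 + √(75 - 17)*43 = -42 + √58*43 = -42 + 43*√58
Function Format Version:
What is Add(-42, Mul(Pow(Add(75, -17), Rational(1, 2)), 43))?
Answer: Add(-42, Mul(43, Pow(58, Rational(1, 2)))) ≈ 285.48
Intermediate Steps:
Add(-42, Mul(Pow(Add(75, -17), Rational(1, 2)), 43)) = Add(-42, Mul(Pow(58, Rational(1, 2)), 43)) = Add(-42, Mul(43, Pow(58, Rational(1, 2))))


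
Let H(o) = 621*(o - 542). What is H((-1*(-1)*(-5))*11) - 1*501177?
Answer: -871914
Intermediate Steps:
H(o) = -336582 + 621*o (H(o) = 621*(-542 + o) = -336582 + 621*o)
H((-1*(-1)*(-5))*11) - 1*501177 = (-336582 + 621*((-1*(-1)*(-5))*11)) - 1*501177 = (-336582 + 621*((1*(-5))*11)) - 501177 = (-336582 + 621*(-5*11)) - 501177 = (-336582 + 621*(-55)) - 501177 = (-336582 - 34155) - 501177 = -370737 - 501177 = -871914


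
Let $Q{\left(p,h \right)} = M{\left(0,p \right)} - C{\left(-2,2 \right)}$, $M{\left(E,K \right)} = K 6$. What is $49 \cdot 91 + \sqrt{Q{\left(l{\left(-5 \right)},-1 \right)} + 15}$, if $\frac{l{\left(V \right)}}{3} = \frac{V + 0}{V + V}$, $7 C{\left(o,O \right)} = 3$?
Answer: $4459 + \frac{\sqrt{1155}}{7} \approx 4463.9$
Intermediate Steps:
$C{\left(o,O \right)} = \frac{3}{7}$ ($C{\left(o,O \right)} = \frac{1}{7} \cdot 3 = \frac{3}{7}$)
$M{\left(E,K \right)} = 6 K$
$l{\left(V \right)} = \frac{3}{2}$ ($l{\left(V \right)} = 3 \frac{V + 0}{V + V} = 3 \frac{V}{2 V} = 3 V \frac{1}{2 V} = 3 \cdot \frac{1}{2} = \frac{3}{2}$)
$Q{\left(p,h \right)} = - \frac{3}{7} + 6 p$ ($Q{\left(p,h \right)} = 6 p - \frac{3}{7} = - \frac{3}{7} + 6 p$)
$49 \cdot 91 + \sqrt{Q{\left(l{\left(-5 \right)},-1 \right)} + 15} = 49 \cdot 91 + \sqrt{\left(- \frac{3}{7} + 6 \cdot \frac{3}{2}\right) + 15} = 4459 + \sqrt{\left(- \frac{3}{7} + 9\right) + 15} = 4459 + \sqrt{\frac{60}{7} + 15} = 4459 + \sqrt{\frac{165}{7}} = 4459 + \frac{\sqrt{1155}}{7}$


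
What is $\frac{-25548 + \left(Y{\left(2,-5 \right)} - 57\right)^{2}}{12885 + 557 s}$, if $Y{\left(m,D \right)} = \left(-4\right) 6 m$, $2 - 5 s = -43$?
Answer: $- \frac{4841}{5966} \approx -0.81143$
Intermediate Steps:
$s = 9$ ($s = \frac{2}{5} - - \frac{43}{5} = \frac{2}{5} + \frac{43}{5} = 9$)
$Y{\left(m,D \right)} = - 24 m$
$\frac{-25548 + \left(Y{\left(2,-5 \right)} - 57\right)^{2}}{12885 + 557 s} = \frac{-25548 + \left(\left(-24\right) 2 - 57\right)^{2}}{12885 + 557 \cdot 9} = \frac{-25548 + \left(-48 - 57\right)^{2}}{12885 + 5013} = \frac{-25548 + \left(-105\right)^{2}}{17898} = \left(-25548 + 11025\right) \frac{1}{17898} = \left(-14523\right) \frac{1}{17898} = - \frac{4841}{5966}$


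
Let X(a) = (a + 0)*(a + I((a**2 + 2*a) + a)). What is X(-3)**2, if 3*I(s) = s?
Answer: 81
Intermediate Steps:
I(s) = s/3
X(a) = a*(2*a + a**2/3) (X(a) = (a + 0)*(a + ((a**2 + 2*a) + a)/3) = a*(a + (a**2 + 3*a)/3) = a*(a + (a + a**2/3)) = a*(2*a + a**2/3))
X(-3)**2 = ((1/3)*(-3)**2*(6 - 3))**2 = ((1/3)*9*3)**2 = 9**2 = 81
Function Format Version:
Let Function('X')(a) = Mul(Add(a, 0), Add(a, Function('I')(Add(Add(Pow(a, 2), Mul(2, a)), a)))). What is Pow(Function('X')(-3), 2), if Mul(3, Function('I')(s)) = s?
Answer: 81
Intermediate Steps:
Function('I')(s) = Mul(Rational(1, 3), s)
Function('X')(a) = Mul(a, Add(Mul(2, a), Mul(Rational(1, 3), Pow(a, 2)))) (Function('X')(a) = Mul(Add(a, 0), Add(a, Mul(Rational(1, 3), Add(Add(Pow(a, 2), Mul(2, a)), a)))) = Mul(a, Add(a, Mul(Rational(1, 3), Add(Pow(a, 2), Mul(3, a))))) = Mul(a, Add(a, Add(a, Mul(Rational(1, 3), Pow(a, 2))))) = Mul(a, Add(Mul(2, a), Mul(Rational(1, 3), Pow(a, 2)))))
Pow(Function('X')(-3), 2) = Pow(Mul(Rational(1, 3), Pow(-3, 2), Add(6, -3)), 2) = Pow(Mul(Rational(1, 3), 9, 3), 2) = Pow(9, 2) = 81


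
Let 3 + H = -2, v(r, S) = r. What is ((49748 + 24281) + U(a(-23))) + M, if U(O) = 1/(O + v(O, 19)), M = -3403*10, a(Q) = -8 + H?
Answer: 1039973/26 ≈ 39999.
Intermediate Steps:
H = -5 (H = -3 - 2 = -5)
a(Q) = -13 (a(Q) = -8 - 5 = -13)
M = -34030
U(O) = 1/(2*O) (U(O) = 1/(O + O) = 1/(2*O))
((49748 + 24281) + U(a(-23))) + M = ((49748 + 24281) + (1/2)/(-13)) - 34030 = (74029 + (1/2)*(-1/13)) - 34030 = (74029 - 1/26) - 34030 = 1924753/26 - 34030 = 1039973/26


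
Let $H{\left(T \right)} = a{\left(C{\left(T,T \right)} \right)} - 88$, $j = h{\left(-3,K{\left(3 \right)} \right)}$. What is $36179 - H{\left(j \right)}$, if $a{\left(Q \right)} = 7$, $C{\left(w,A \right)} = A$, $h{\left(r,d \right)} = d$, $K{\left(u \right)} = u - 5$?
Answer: $36260$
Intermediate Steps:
$K{\left(u \right)} = -5 + u$
$j = -2$ ($j = -5 + 3 = -2$)
$H{\left(T \right)} = -81$ ($H{\left(T \right)} = 7 - 88 = -81$)
$36179 - H{\left(j \right)} = 36179 - -81 = 36179 + 81 = 36260$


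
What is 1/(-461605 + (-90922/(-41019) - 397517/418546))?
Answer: -17168338374/7924969085840681 ≈ -2.1664e-6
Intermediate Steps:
1/(-461605 + (-90922/(-41019) - 397517/418546)) = 1/(-461605 + (-90922*(-1/41019) - 397517*1/418546)) = 1/(-461605 + (90922/41019 - 397517/418546)) = 1/(-461605 + 21749289589/17168338374) = 1/(-7924969085840681/17168338374) = -17168338374/7924969085840681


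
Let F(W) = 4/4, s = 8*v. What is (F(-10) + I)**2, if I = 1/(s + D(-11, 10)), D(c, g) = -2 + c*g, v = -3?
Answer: 18225/18496 ≈ 0.98535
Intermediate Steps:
s = -24 (s = 8*(-3) = -24)
F(W) = 1 (F(W) = 4*(1/4) = 1)
I = -1/136 (I = 1/(-24 + (-2 - 11*10)) = 1/(-24 + (-2 - 110)) = 1/(-24 - 112) = 1/(-136) = -1/136 ≈ -0.0073529)
(F(-10) + I)**2 = (1 - 1/136)**2 = (135/136)**2 = 18225/18496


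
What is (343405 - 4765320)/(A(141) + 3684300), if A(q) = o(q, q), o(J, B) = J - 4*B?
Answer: -4421915/3683877 ≈ -1.2003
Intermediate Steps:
A(q) = -3*q (A(q) = q - 4*q = -3*q)
(343405 - 4765320)/(A(141) + 3684300) = (343405 - 4765320)/(-3*141 + 3684300) = -4421915/(-423 + 3684300) = -4421915/3683877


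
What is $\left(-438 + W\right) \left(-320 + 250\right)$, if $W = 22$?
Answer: $29120$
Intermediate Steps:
$\left(-438 + W\right) \left(-320 + 250\right) = \left(-438 + 22\right) \left(-320 + 250\right) = \left(-416\right) \left(-70\right) = 29120$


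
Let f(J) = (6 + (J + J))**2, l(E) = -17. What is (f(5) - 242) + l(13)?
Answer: -3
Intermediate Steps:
f(J) = (6 + 2*J)**2
(f(5) - 242) + l(13) = (4*(3 + 5)**2 - 242) - 17 = (4*8**2 - 242) - 17 = (4*64 - 242) - 17 = (256 - 242) - 17 = 14 - 17 = -3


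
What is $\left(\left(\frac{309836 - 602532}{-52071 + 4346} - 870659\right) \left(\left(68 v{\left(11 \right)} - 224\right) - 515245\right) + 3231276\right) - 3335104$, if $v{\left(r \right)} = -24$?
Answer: $\frac{21486528264367679}{47725} \approx 4.5022 \cdot 10^{11}$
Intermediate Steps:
$\left(\left(\frac{309836 - 602532}{-52071 + 4346} - 870659\right) \left(\left(68 v{\left(11 \right)} - 224\right) - 515245\right) + 3231276\right) - 3335104 = \left(\left(\frac{309836 - 602532}{-52071 + 4346} - 870659\right) \left(\left(68 \left(-24\right) - 224\right) - 515245\right) + 3231276\right) - 3335104 = \left(\left(- \frac{292696}{-47725} - 870659\right) \left(\left(-1632 - 224\right) - 515245\right) + 3231276\right) - 3335104 = \left(\left(\left(-292696\right) \left(- \frac{1}{47725}\right) - 870659\right) \left(-1856 - 515245\right) + 3231276\right) - 3335104 = \left(\left(\frac{292696}{47725} - 870659\right) \left(-517101\right) + 3231276\right) - 3335104 = \left(\left(- \frac{41551908079}{47725}\right) \left(-517101\right) + 3231276\right) - 3335104 = \left(\frac{21486533219558979}{47725} + 3231276\right) - 3335104 = \frac{21486687432206079}{47725} - 3335104 = \frac{21486528264367679}{47725}$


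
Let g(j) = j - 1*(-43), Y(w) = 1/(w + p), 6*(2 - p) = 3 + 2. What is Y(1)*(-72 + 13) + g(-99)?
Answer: -1082/13 ≈ -83.231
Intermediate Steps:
p = 7/6 (p = 2 - (3 + 2)/6 = 2 - ⅙*5 = 2 - ⅚ = 7/6 ≈ 1.1667)
Y(w) = 1/(7/6 + w) (Y(w) = 1/(w + 7/6) = 1/(7/6 + w))
g(j) = 43 + j (g(j) = j + 43 = 43 + j)
Y(1)*(-72 + 13) + g(-99) = (6/(7 + 6*1))*(-72 + 13) + (43 - 99) = (6/(7 + 6))*(-59) - 56 = (6/13)*(-59) - 56 = -354/13 - 56 = -1082/13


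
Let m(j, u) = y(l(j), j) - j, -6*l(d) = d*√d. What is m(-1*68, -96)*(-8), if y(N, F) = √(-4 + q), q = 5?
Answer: -552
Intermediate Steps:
l(d) = -d^(3/2)/6 (l(d) = -d*√d/6 = -d^(3/2)/6)
y(N, F) = 1 (y(N, F) = √(-4 + 5) = √1 = 1)
m(j, u) = 1 - j
m(-1*68, -96)*(-8) = (1 - (-1)*68)*(-8) = (1 - 1*(-68))*(-8) = (1 + 68)*(-8) = 69*(-8) = -552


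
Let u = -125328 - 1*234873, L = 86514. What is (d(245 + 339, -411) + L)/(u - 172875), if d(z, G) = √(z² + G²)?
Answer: -14419/88846 - √509977/533076 ≈ -0.16363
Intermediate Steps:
u = -360201 (u = -125328 - 234873 = -360201)
d(z, G) = √(G² + z²)
(d(245 + 339, -411) + L)/(u - 172875) = (√((-411)² + (245 + 339)²) + 86514)/(-360201 - 172875) = (√(168921 + 584²) + 86514)/(-533076) = (√(168921 + 341056) + 86514)*(-1/533076) = (√509977 + 86514)*(-1/533076) = (86514 + √509977)*(-1/533076) = -14419/88846 - √509977/533076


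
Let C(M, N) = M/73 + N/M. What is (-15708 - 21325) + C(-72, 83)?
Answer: -194656691/5256 ≈ -37035.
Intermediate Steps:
C(M, N) = M/73 + N/M (C(M, N) = M*(1/73) + N/M = M/73 + N/M)
(-15708 - 21325) + C(-72, 83) = (-15708 - 21325) + ((1/73)*(-72) + 83/(-72)) = -37033 + (-72/73 + 83*(-1/72)) = -37033 + (-72/73 - 83/72) = -37033 - 11243/5256 = -194656691/5256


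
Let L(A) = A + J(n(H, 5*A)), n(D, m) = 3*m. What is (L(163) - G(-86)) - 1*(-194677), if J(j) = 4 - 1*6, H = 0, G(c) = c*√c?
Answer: 194838 + 86*I*√86 ≈ 1.9484e+5 + 797.53*I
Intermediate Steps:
G(c) = c^(3/2)
J(j) = -2 (J(j) = 4 - 6 = -2)
L(A) = -2 + A (L(A) = A - 2 = -2 + A)
(L(163) - G(-86)) - 1*(-194677) = ((-2 + 163) - (-86)^(3/2)) - 1*(-194677) = (161 - (-86)*I*√86) + 194677 = (161 + 86*I*√86) + 194677 = 194838 + 86*I*√86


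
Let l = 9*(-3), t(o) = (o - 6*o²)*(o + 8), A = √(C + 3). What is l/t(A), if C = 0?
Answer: 1269/6527 - 90*√3/6527 ≈ 0.17054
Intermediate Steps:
A = √3 (A = √(0 + 3) = √3 ≈ 1.7320)
t(o) = (8 + o)*(o - 6*o²) (t(o) = (o - 6*o²)*(8 + o) = (8 + o)*(o - 6*o²))
l = -27
l/t(A) = -27/(√3*(8 - 47*√3 - 6*(√3)²)) = -27/(√3*(8 - 47*√3 - 6*3)) = -27/(√3*(8 - 47*√3 - 18)) = -27/(√3*(-10 - 47*√3)) = (√3/(3*(-10 - 47*√3)))*(-27) = -9*√3/(-10 - 47*√3)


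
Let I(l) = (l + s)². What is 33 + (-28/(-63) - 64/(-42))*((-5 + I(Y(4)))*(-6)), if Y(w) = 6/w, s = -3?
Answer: 1375/21 ≈ 65.476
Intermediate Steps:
I(l) = (-3 + l)² (I(l) = (l - 3)² = (-3 + l)²)
33 + (-28/(-63) - 64/(-42))*((-5 + I(Y(4)))*(-6)) = 33 + (-28/(-63) - 64/(-42))*((-5 + (-3 + 6/4)²)*(-6)) = 33 + (-28*(-1/63) - 64*(-1/42))*((-5 + (-3 + 6*(¼))²)*(-6)) = 33 + (4/9 + 32/21)*((-5 + (-3 + 3/2)²)*(-6)) = 33 + 124*((-5 + (-3/2)²)*(-6))/63 = 33 + 124*((-5 + 9/4)*(-6))/63 = 33 + 124*(-11/4*(-6))/63 = 33 + (124/63)*(33/2) = 33 + 682/21 = 1375/21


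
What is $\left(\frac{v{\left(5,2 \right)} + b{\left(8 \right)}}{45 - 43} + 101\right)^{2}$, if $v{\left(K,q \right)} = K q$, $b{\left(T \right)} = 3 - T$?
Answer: $\frac{42849}{4} \approx 10712.0$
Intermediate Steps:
$\left(\frac{v{\left(5,2 \right)} + b{\left(8 \right)}}{45 - 43} + 101\right)^{2} = \left(\frac{5 \cdot 2 + \left(3 - 8\right)}{45 - 43} + 101\right)^{2} = \left(\frac{10 + \left(3 - 8\right)}{2} + 101\right)^{2} = \left(\left(10 - 5\right) \frac{1}{2} + 101\right)^{2} = \left(5 \cdot \frac{1}{2} + 101\right)^{2} = \left(\frac{5}{2} + 101\right)^{2} = \left(\frac{207}{2}\right)^{2} = \frac{42849}{4}$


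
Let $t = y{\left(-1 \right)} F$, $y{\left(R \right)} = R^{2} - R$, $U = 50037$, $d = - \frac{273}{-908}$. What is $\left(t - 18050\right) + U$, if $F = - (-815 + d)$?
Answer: $\frac{15261845}{454} \approx 33616.0$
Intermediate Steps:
$d = \frac{273}{908}$ ($d = \left(-273\right) \left(- \frac{1}{908}\right) = \frac{273}{908} \approx 0.30066$)
$F = \frac{739747}{908}$ ($F = - (-815 + \frac{273}{908}) = \left(-1\right) \left(- \frac{739747}{908}\right) = \frac{739747}{908} \approx 814.7$)
$t = \frac{739747}{454}$ ($t = - (-1 - 1) \frac{739747}{908} = \left(-1\right) \left(-2\right) \frac{739747}{908} = 2 \cdot \frac{739747}{908} = \frac{739747}{454} \approx 1629.4$)
$\left(t - 18050\right) + U = \left(\frac{739747}{454} - 18050\right) + 50037 = - \frac{7454953}{454} + 50037 = \frac{15261845}{454}$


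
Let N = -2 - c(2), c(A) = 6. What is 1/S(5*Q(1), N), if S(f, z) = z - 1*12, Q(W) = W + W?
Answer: -1/20 ≈ -0.050000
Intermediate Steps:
Q(W) = 2*W
N = -8 (N = -2 - 1*6 = -2 - 6 = -8)
S(f, z) = -12 + z (S(f, z) = z - 12 = -12 + z)
1/S(5*Q(1), N) = 1/(-12 - 8) = 1/(-20) = -1/20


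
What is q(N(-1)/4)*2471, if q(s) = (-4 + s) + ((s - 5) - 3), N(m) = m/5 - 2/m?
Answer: -274281/10 ≈ -27428.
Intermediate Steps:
N(m) = -2/m + m/5 (N(m) = m*(⅕) - 2/m = m/5 - 2/m = -2/m + m/5)
q(s) = -12 + 2*s (q(s) = (-4 + s) + ((-5 + s) - 3) = (-4 + s) + (-8 + s) = -12 + 2*s)
q(N(-1)/4)*2471 = (-12 + 2*((-2/(-1) + (⅕)*(-1))/4))*2471 = (-12 + 2*((-2*(-1) - ⅕)*(¼)))*2471 = (-12 + 2*((2 - ⅕)*(¼)))*2471 = (-12 + 2*((9/5)*(¼)))*2471 = (-12 + 2*(9/20))*2471 = (-12 + 9/10)*2471 = -111/10*2471 = -274281/10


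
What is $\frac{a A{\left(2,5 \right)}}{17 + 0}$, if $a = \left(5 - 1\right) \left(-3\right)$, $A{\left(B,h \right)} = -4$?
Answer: $\frac{48}{17} \approx 2.8235$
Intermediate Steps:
$a = -12$ ($a = 4 \left(-3\right) = -12$)
$\frac{a A{\left(2,5 \right)}}{17 + 0} = \frac{\left(-12\right) \left(-4\right)}{17 + 0} = \frac{48}{17}$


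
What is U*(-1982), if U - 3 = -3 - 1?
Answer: 1982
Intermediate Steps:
U = -1 (U = 3 + (-3 - 1) = 3 - 4 = -1)
U*(-1982) = -1*(-1982) = 1982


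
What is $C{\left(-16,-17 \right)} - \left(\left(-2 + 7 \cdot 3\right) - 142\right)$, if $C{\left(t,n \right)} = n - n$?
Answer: $123$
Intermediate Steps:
$C{\left(t,n \right)} = 0$
$C{\left(-16,-17 \right)} - \left(\left(-2 + 7 \cdot 3\right) - 142\right) = 0 - \left(\left(-2 + 7 \cdot 3\right) - 142\right) = 0 - \left(\left(-2 + 21\right) - 142\right) = 0 - \left(19 - 142\right) = 0 - -123 = 0 + 123 = 123$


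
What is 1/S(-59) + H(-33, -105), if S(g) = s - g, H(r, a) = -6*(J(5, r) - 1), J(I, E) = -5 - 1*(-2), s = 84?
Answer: 3433/143 ≈ 24.007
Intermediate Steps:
J(I, E) = -3 (J(I, E) = -5 + 2 = -3)
H(r, a) = 24 (H(r, a) = -6*(-3 - 1) = -6*(-4) = 24)
S(g) = 84 - g
1/S(-59) + H(-33, -105) = 1/(84 - 1*(-59)) + 24 = 1/(84 + 59) + 24 = 1/143 + 24 = 3433/143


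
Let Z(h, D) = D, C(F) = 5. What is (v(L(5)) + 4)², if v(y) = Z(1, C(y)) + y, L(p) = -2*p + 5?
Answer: 16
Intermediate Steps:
L(p) = 5 - 2*p
v(y) = 5 + y
(v(L(5)) + 4)² = ((5 + (5 - 2*5)) + 4)² = ((5 + (5 - 10)) + 4)² = ((5 - 5) + 4)² = (0 + 4)² = 4² = 16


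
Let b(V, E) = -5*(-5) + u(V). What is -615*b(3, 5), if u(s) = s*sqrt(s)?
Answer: -15375 - 1845*sqrt(3) ≈ -18571.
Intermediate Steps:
u(s) = s**(3/2)
b(V, E) = 25 + V**(3/2) (b(V, E) = -5*(-5) + V**(3/2) = 25 + V**(3/2))
-615*b(3, 5) = -615*(25 + 3**(3/2)) = -615*(25 + 3*sqrt(3)) = -15375 - 1845*sqrt(3)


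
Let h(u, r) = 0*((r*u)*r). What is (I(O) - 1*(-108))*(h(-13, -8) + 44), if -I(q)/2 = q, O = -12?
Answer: 5808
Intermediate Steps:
I(q) = -2*q
h(u, r) = 0 (h(u, r) = 0*(u*r**2) = 0)
(I(O) - 1*(-108))*(h(-13, -8) + 44) = (-2*(-12) - 1*(-108))*(0 + 44) = (24 + 108)*44 = 132*44 = 5808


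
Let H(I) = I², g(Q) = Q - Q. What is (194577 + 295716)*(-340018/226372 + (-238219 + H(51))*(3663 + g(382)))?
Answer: -47895398347584854169/113186 ≈ -4.2316e+14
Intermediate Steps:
g(Q) = 0
(194577 + 295716)*(-340018/226372 + (-238219 + H(51))*(3663 + g(382))) = (194577 + 295716)*(-340018/226372 + (-238219 + 51²)*(3663 + 0)) = 490293*(-340018*1/226372 + (-238219 + 2601)*3663) = 490293*(-170009/113186 - 235618*3663) = 490293*(-170009/113186 - 863068734) = 490293*(-97687297896533/113186) = -47895398347584854169/113186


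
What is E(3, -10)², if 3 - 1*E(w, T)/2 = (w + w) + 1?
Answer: 64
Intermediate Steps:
E(w, T) = 4 - 4*w (E(w, T) = 6 - 2*((w + w) + 1) = 6 - 2*(2*w + 1) = 6 - 2*(1 + 2*w) = 6 + (-2 - 4*w) = 4 - 4*w)
E(3, -10)² = (4 - 4*3)² = (4 - 12)² = (-8)² = 64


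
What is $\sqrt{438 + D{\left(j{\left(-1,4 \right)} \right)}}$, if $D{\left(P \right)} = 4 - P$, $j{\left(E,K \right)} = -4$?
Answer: $\sqrt{446} \approx 21.119$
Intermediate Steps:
$\sqrt{438 + D{\left(j{\left(-1,4 \right)} \right)}} = \sqrt{438 + \left(4 - -4\right)} = \sqrt{438 + \left(4 + 4\right)} = \sqrt{438 + 8} = \sqrt{446}$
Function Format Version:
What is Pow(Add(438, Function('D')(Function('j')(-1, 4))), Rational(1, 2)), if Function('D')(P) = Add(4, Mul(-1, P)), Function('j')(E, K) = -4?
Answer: Pow(446, Rational(1, 2)) ≈ 21.119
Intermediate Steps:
Pow(Add(438, Function('D')(Function('j')(-1, 4))), Rational(1, 2)) = Pow(Add(438, Add(4, Mul(-1, -4))), Rational(1, 2)) = Pow(Add(438, Add(4, 4)), Rational(1, 2)) = Pow(Add(438, 8), Rational(1, 2)) = Pow(446, Rational(1, 2))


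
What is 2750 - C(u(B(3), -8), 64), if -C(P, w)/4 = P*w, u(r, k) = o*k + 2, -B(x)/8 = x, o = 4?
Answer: -4930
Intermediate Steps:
B(x) = -8*x
u(r, k) = 2 + 4*k (u(r, k) = 4*k + 2 = 2 + 4*k)
C(P, w) = -4*P*w
2750 - C(u(B(3), -8), 64) = 2750 - (-4)*(2 + 4*(-8))*64 = 2750 - (-4)*(2 - 32)*64 = 2750 - (-4)*(-30)*64 = 2750 - 1*7680 = 2750 - 7680 = -4930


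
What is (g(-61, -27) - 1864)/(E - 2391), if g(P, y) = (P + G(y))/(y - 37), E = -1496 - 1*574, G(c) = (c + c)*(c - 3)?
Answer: 40285/95168 ≈ 0.42330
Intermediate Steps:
G(c) = 2*c*(-3 + c) (G(c) = (2*c)*(-3 + c) = 2*c*(-3 + c))
E = -2070 (E = -1496 - 574 = -2070)
g(P, y) = (P + 2*y*(-3 + y))/(-37 + y) (g(P, y) = (P + 2*y*(-3 + y))/(y - 37) = (P + 2*y*(-3 + y))/(-37 + y))
(g(-61, -27) - 1864)/(E - 2391) = ((-61 + 2*(-27)*(-3 - 27))/(-37 - 27) - 1864)/(-2070 - 2391) = ((-61 + 2*(-27)*(-30))/(-64) - 1864)/(-4461) = (-(-61 + 1620)/64 - 1864)*(-1/4461) = (-1/64*1559 - 1864)*(-1/4461) = (-1559/64 - 1864)*(-1/4461) = -120855/64*(-1/4461) = 40285/95168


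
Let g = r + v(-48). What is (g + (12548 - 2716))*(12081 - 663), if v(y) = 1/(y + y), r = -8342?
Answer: 272203217/16 ≈ 1.7013e+7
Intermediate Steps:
v(y) = 1/(2*y)
g = -800833/96 (g = -8342 + (½)/(-48) = -8342 + (½)*(-1/48) = -8342 - 1/96 = -800833/96 ≈ -8342.0)
(g + (12548 - 2716))*(12081 - 663) = (-800833/96 + (12548 - 2716))*(12081 - 663) = (-800833/96 + 9832)*11418 = (143039/96)*11418 = 272203217/16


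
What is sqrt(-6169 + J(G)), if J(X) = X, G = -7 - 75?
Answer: I*sqrt(6251) ≈ 79.063*I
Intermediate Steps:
G = -82
sqrt(-6169 + J(G)) = sqrt(-6169 - 82) = sqrt(-6251) = I*sqrt(6251)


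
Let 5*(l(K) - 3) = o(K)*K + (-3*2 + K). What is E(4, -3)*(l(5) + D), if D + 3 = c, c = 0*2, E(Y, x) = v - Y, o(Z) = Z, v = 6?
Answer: 48/5 ≈ 9.6000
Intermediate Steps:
E(Y, x) = 6 - Y
c = 0
D = -3 (D = -3 + 0 = -3)
l(K) = 9/5 + K/5 + K**2/5 (l(K) = 3 + (K*K + (-3*2 + K))/5 = 3 + (K**2 + (-6 + K))/5 = 3 + (-6 + K + K**2)/5 = 3 + (-6/5 + K/5 + K**2/5) = 9/5 + K/5 + K**2/5)
E(4, -3)*(l(5) + D) = (6 - 1*4)*((9/5 + (1/5)*5 + (1/5)*5**2) - 3) = (6 - 4)*((9/5 + 1 + (1/5)*25) - 3) = 2*((9/5 + 1 + 5) - 3) = 2*(39/5 - 3) = 2*(24/5) = 48/5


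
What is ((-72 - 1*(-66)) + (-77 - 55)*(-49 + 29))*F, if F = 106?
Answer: 279204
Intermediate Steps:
((-72 - 1*(-66)) + (-77 - 55)*(-49 + 29))*F = ((-72 - 1*(-66)) + (-77 - 55)*(-49 + 29))*106 = ((-72 + 66) - 132*(-20))*106 = (-6 + 2640)*106 = 2634*106 = 279204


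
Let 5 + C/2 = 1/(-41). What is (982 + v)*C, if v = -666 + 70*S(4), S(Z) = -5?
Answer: 14008/41 ≈ 341.66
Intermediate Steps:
v = -1016 (v = -666 + 70*(-5) = -666 - 350 = -1016)
C = -412/41 (C = -10 + 2*(1/(-41)) = -10 + 2*(-1/41*1) = -10 + 2*(-1/41) = -10 - 2/41 = -412/41 ≈ -10.049)
(982 + v)*C = (982 - 1016)*(-412/41) = -34*(-412/41) = 14008/41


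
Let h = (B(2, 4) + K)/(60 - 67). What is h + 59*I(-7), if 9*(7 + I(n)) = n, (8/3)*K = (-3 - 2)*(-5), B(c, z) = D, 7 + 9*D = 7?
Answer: -231955/504 ≈ -460.23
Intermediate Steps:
D = 0 (D = -7/9 + (⅑)*7 = -7/9 + 7/9 = 0)
B(c, z) = 0
K = 75/8 (K = 3*((-3 - 2)*(-5))/8 = 3*(-5*(-5))/8 = (3/8)*25 = 75/8 ≈ 9.3750)
I(n) = -7 + n/9
h = -75/56 (h = (0 + 75/8)/(60 - 67) = (75/8)/(-7) = (75/8)*(-⅐) = -75/56 ≈ -1.3393)
h + 59*I(-7) = -75/56 + 59*(-7 + (⅑)*(-7)) = -75/56 + 59*(-7 - 7/9) = -75/56 + 59*(-70/9) = -75/56 - 4130/9 = -231955/504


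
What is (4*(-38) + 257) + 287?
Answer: 392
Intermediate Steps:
(4*(-38) + 257) + 287 = (-152 + 257) + 287 = 105 + 287 = 392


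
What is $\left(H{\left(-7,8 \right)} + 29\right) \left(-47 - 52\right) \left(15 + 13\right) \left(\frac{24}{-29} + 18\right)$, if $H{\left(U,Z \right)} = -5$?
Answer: $- \frac{33130944}{29} \approx -1.1424 \cdot 10^{6}$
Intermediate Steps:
$\left(H{\left(-7,8 \right)} + 29\right) \left(-47 - 52\right) \left(15 + 13\right) \left(\frac{24}{-29} + 18\right) = \left(-5 + 29\right) \left(-47 - 52\right) \left(15 + 13\right) \left(\frac{24}{-29} + 18\right) = 24 \left(-99\right) 28 \left(24 \left(- \frac{1}{29}\right) + 18\right) = - 2376 \cdot 28 \left(- \frac{24}{29} + 18\right) = - 2376 \cdot 28 \cdot \frac{498}{29} = \left(-2376\right) \frac{13944}{29} = - \frac{33130944}{29}$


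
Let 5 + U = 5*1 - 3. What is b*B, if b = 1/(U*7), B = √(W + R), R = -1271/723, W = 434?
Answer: -√225945453/15183 ≈ -0.99002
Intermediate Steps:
U = -3 (U = -5 + (5*1 - 3) = -5 + (5 - 3) = -5 + 2 = -3)
R = -1271/723 (R = -1271*1/723 = -1271/723 ≈ -1.7580)
B = √225945453/723 (B = √(434 - 1271/723) = √(312511/723) = √225945453/723 ≈ 20.790)
b = -1/21 (b = 1/(-3*7) = 1/(-21) = -1/21 ≈ -0.047619)
b*B = -√225945453/15183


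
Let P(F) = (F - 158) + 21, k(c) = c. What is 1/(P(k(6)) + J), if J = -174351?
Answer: -1/174482 ≈ -5.7312e-6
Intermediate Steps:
P(F) = -137 + F (P(F) = (-158 + F) + 21 = -137 + F)
1/(P(k(6)) + J) = 1/((-137 + 6) - 174351) = 1/(-131 - 174351) = 1/(-174482) = -1/174482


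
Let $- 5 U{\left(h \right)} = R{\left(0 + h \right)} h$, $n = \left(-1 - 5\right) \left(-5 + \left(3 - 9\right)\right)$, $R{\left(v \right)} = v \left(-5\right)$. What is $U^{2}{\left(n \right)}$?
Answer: $18974736$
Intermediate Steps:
$R{\left(v \right)} = - 5 v$
$n = 66$ ($n = - 6 \left(-5 + \left(3 - 9\right)\right) = - 6 \left(-5 - 6\right) = \left(-6\right) \left(-11\right) = 66$)
$U{\left(h \right)} = h^{2}$ ($U{\left(h \right)} = - \frac{- 5 \left(0 + h\right) h}{5} = - \frac{- 5 h h}{5} = - \frac{\left(-5\right) h^{2}}{5} = h^{2}$)
$U^{2}{\left(n \right)} = \left(66^{2}\right)^{2} = 4356^{2} = 18974736$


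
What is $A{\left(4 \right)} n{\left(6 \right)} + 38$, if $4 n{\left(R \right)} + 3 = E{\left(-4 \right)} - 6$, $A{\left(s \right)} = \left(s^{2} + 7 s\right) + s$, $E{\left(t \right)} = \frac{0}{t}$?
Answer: $-70$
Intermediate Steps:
$E{\left(t \right)} = 0$
$A{\left(s \right)} = s^{2} + 8 s$
$n{\left(R \right)} = - \frac{9}{4}$ ($n{\left(R \right)} = - \frac{3}{4} + \frac{0 - 6}{4} = - \frac{3}{4} + \frac{1}{4} \left(-6\right) = - \frac{3}{4} - \frac{3}{2} = - \frac{9}{4}$)
$A{\left(4 \right)} n{\left(6 \right)} + 38 = 4 \left(8 + 4\right) \left(- \frac{9}{4}\right) + 38 = 4 \cdot 12 \left(- \frac{9}{4}\right) + 38 = 48 \left(- \frac{9}{4}\right) + 38 = -108 + 38 = -70$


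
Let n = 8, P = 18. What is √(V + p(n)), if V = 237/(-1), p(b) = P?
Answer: I*√219 ≈ 14.799*I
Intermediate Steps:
p(b) = 18
V = -237 (V = 237*(-1) = -237)
√(V + p(n)) = √(-237 + 18) = √(-219) = I*√219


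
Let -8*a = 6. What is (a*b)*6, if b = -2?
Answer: 9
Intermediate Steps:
a = -3/4 (a = -1/8*6 = -3/4 ≈ -0.75000)
(a*b)*6 = -3/4*(-2)*6 = (3/2)*6 = 9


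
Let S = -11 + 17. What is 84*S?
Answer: 504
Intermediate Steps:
S = 6
84*S = 84*6 = 504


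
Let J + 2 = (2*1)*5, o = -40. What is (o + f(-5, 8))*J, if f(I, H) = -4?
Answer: -352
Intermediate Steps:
J = 8 (J = -2 + (2*1)*5 = -2 + 2*5 = -2 + 10 = 8)
(o + f(-5, 8))*J = (-40 - 4)*8 = -44*8 = -352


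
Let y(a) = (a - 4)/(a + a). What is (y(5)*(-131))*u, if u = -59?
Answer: 7729/10 ≈ 772.90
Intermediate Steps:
y(a) = (-4 + a)/(2*a) (y(a) = (-4 + a)/((2*a)) = (-4 + a)*(1/(2*a)) = (-4 + a)/(2*a))
(y(5)*(-131))*u = (((½)*(-4 + 5)/5)*(-131))*(-59) = (((½)*(⅕)*1)*(-131))*(-59) = ((⅒)*(-131))*(-59) = -131/10*(-59) = 7729/10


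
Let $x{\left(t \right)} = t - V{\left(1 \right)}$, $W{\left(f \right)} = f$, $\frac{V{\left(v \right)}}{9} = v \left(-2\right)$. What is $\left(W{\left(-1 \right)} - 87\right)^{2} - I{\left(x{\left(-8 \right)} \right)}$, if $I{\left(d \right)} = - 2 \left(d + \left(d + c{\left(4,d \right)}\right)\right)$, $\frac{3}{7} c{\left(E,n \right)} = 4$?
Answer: $\frac{23408}{3} \approx 7802.7$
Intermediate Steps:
$c{\left(E,n \right)} = \frac{28}{3}$ ($c{\left(E,n \right)} = \frac{7}{3} \cdot 4 = \frac{28}{3}$)
$V{\left(v \right)} = - 18 v$ ($V{\left(v \right)} = 9 v \left(-2\right) = 9 \left(- 2 v\right) = - 18 v$)
$x{\left(t \right)} = 18 + t$ ($x{\left(t \right)} = t - \left(-18\right) 1 = t - -18 = t + 18 = 18 + t$)
$I{\left(d \right)} = - \frac{56}{3} - 4 d$ ($I{\left(d \right)} = - 2 \left(d + \left(d + \frac{28}{3}\right)\right) = - 2 \left(d + \left(\frac{28}{3} + d\right)\right) = - 2 \left(\frac{28}{3} + 2 d\right) = - \frac{56}{3} - 4 d$)
$\left(W{\left(-1 \right)} - 87\right)^{2} - I{\left(x{\left(-8 \right)} \right)} = \left(-1 - 87\right)^{2} - \left(- \frac{56}{3} - 4 \left(18 - 8\right)\right) = \left(-88\right)^{2} - \left(- \frac{56}{3} - 40\right) = 7744 - \left(- \frac{56}{3} - 40\right) = 7744 - - \frac{176}{3} = 7744 + \frac{176}{3} = \frac{23408}{3}$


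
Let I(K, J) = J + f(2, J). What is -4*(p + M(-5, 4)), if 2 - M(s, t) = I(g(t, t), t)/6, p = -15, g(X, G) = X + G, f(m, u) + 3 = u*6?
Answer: 206/3 ≈ 68.667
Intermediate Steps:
f(m, u) = -3 + 6*u (f(m, u) = -3 + u*6 = -3 + 6*u)
g(X, G) = G + X
I(K, J) = -3 + 7*J (I(K, J) = J + (-3 + 6*J) = -3 + 7*J)
M(s, t) = 5/2 - 7*t/6 (M(s, t) = 2 - (-3 + 7*t)/6 = 2 - (-½ + 7*t/6) = 2 + (½ - 7*t/6) = 5/2 - 7*t/6)
-4*(p + M(-5, 4)) = -4*(-15 + (5/2 - 7/6*4)) = -4*(-15 + (5/2 - 14/3)) = -4*(-15 - 13/6) = -4*(-103/6) = 206/3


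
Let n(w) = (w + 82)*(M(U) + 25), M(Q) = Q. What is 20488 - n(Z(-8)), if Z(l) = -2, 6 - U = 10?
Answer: 18808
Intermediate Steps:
U = -4 (U = 6 - 1*10 = 6 - 10 = -4)
n(w) = 1722 + 21*w (n(w) = (w + 82)*(-4 + 25) = (82 + w)*21 = 1722 + 21*w)
20488 - n(Z(-8)) = 20488 - (1722 + 21*(-2)) = 20488 - (1722 - 42) = 20488 - 1*1680 = 20488 - 1680 = 18808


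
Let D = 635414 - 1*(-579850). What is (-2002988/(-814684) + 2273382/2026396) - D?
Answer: -19290768115367765/15873773066 ≈ -1.2153e+6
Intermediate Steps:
D = 1215264 (D = 635414 + 579850 = 1215264)
(-2002988/(-814684) + 2273382/2026396) - D = (-2002988/(-814684) + 2273382/2026396) - 1*1215264 = (-2002988*(-1/814684) + 2273382*(1/2026396)) - 1215264 = (38519/15667 + 1136691/1013198) - 1215264 = 56835911659/15873773066 - 1215264 = -19290768115367765/15873773066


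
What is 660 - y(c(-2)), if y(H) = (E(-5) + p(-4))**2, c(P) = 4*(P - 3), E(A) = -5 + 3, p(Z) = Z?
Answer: 624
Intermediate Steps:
E(A) = -2
c(P) = -12 + 4*P (c(P) = 4*(-3 + P) = -12 + 4*P)
y(H) = 36 (y(H) = (-2 - 4)**2 = (-6)**2 = 36)
660 - y(c(-2)) = 660 - 1*36 = 660 - 36 = 624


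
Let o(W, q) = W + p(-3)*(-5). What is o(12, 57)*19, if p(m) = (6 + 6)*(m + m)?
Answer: 7068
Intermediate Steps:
p(m) = 24*m (p(m) = 12*(2*m) = 24*m)
o(W, q) = 360 + W (o(W, q) = W + (24*(-3))*(-5) = W - 72*(-5) = W + 360 = 360 + W)
o(12, 57)*19 = (360 + 12)*19 = 372*19 = 7068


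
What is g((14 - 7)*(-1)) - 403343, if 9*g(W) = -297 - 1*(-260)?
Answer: -3630124/9 ≈ -4.0335e+5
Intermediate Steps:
g(W) = -37/9 (g(W) = (-297 - 1*(-260))/9 = (-297 + 260)/9 = (⅑)*(-37) = -37/9)
g((14 - 7)*(-1)) - 403343 = -37/9 - 403343 = -3630124/9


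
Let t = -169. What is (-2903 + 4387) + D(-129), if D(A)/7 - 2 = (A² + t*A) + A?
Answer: 269689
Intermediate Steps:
D(A) = 14 - 1176*A + 7*A² (D(A) = 14 + 7*((A² - 169*A) + A) = 14 + 7*(A² - 168*A) = 14 + (-1176*A + 7*A²) = 14 - 1176*A + 7*A²)
(-2903 + 4387) + D(-129) = (-2903 + 4387) + (14 - 1176*(-129) + 7*(-129)²) = 1484 + (14 + 151704 + 7*16641) = 1484 + (14 + 151704 + 116487) = 1484 + 268205 = 269689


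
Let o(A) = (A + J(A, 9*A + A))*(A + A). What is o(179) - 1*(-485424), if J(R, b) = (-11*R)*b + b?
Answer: -1260584254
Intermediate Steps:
J(R, b) = b - 11*R*b (J(R, b) = -11*R*b + b = b - 11*R*b)
o(A) = 2*A*(A + 10*A*(1 - 11*A)) (o(A) = (A + (9*A + A)*(1 - 11*A))*(A + A) = (A + (10*A)*(1 - 11*A))*(2*A) = (A + 10*A*(1 - 11*A))*(2*A) = 2*A*(A + 10*A*(1 - 11*A)))
o(179) - 1*(-485424) = 179²*(22 - 220*179) - 1*(-485424) = 32041*(22 - 39380) + 485424 = 32041*(-39358) + 485424 = -1261069678 + 485424 = -1260584254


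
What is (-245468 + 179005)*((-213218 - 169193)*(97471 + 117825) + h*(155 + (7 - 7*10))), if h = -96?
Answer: 5472002969954944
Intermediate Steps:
(-245468 + 179005)*((-213218 - 169193)*(97471 + 117825) + h*(155 + (7 - 7*10))) = (-245468 + 179005)*((-213218 - 169193)*(97471 + 117825) - 96*(155 + (7 - 7*10))) = -66463*(-382411*215296 - 96*(155 + (7 - 70))) = -66463*(-82331558656 - 96*(155 - 63)) = -66463*(-82331558656 - 96*92) = -66463*(-82331558656 - 8832) = -66463*(-82331567488) = 5472002969954944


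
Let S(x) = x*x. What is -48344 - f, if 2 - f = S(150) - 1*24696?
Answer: -50542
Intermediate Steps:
S(x) = x²
f = 2198 (f = 2 - (150² - 1*24696) = 2 - (22500 - 24696) = 2 - 1*(-2196) = 2 + 2196 = 2198)
-48344 - f = -48344 - 1*2198 = -48344 - 2198 = -50542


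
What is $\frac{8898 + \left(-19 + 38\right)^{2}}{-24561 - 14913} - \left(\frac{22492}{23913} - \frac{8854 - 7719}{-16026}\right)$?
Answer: $- \frac{174521939365}{140070469239} \approx -1.246$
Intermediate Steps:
$\frac{8898 + \left(-19 + 38\right)^{2}}{-24561 - 14913} - \left(\frac{22492}{23913} - \frac{8854 - 7719}{-16026}\right) = \frac{8898 + 19^{2}}{-39474} + \left(1135 \left(- \frac{1}{16026}\right) - \frac{22492}{23913}\right) = \left(8898 + 361\right) \left(- \frac{1}{39474}\right) - \frac{129199349}{127743246} = 9259 \left(- \frac{1}{39474}\right) - \frac{129199349}{127743246} = - \frac{9259}{39474} - \frac{129199349}{127743246} = - \frac{174521939365}{140070469239}$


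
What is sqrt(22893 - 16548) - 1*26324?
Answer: -26324 + 3*sqrt(705) ≈ -26244.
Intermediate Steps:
sqrt(22893 - 16548) - 1*26324 = sqrt(6345) - 26324 = 3*sqrt(705) - 26324 = -26324 + 3*sqrt(705)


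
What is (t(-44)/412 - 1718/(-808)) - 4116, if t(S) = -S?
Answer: -171182071/41612 ≈ -4113.8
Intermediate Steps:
(t(-44)/412 - 1718/(-808)) - 4116 = (-1*(-44)/412 - 1718/(-808)) - 4116 = (44*(1/412) - 1718*(-1/808)) - 4116 = (11/103 + 859/404) - 4116 = 92921/41612 - 4116 = -171182071/41612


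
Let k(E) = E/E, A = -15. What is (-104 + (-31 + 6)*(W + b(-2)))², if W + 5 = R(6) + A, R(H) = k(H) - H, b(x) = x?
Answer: 326041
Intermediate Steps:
k(E) = 1
R(H) = 1 - H
W = -25 (W = -5 + ((1 - 1*6) - 15) = -5 + ((1 - 6) - 15) = -5 + (-5 - 15) = -5 - 20 = -25)
(-104 + (-31 + 6)*(W + b(-2)))² = (-104 + (-31 + 6)*(-25 - 2))² = (-104 - 25*(-27))² = (-104 + 675)² = 571² = 326041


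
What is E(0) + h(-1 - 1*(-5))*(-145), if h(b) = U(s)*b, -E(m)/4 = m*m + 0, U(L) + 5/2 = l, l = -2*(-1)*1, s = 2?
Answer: 290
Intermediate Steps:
l = 2 (l = 2*1 = 2)
U(L) = -1/2 (U(L) = -5/2 + 2 = -1/2)
E(m) = -4*m**2 (E(m) = -4*(m*m + 0) = -4*(m**2 + 0) = -4*m**2)
h(b) = -b/2
E(0) + h(-1 - 1*(-5))*(-145) = -4*0**2 - (-1 - 1*(-5))/2*(-145) = -4*0 - (-1 + 5)/2*(-145) = 0 - 1/2*4*(-145) = 0 - 2*(-145) = 0 + 290 = 290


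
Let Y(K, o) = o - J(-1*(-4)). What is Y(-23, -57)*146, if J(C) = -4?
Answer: -7738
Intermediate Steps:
Y(K, o) = 4 + o (Y(K, o) = o - 1*(-4) = o + 4 = 4 + o)
Y(-23, -57)*146 = (4 - 57)*146 = -53*146 = -7738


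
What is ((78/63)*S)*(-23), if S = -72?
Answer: 14352/7 ≈ 2050.3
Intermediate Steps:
((78/63)*S)*(-23) = ((78/63)*(-72))*(-23) = ((78*(1/63))*(-72))*(-23) = ((26/21)*(-72))*(-23) = -624/7*(-23) = 14352/7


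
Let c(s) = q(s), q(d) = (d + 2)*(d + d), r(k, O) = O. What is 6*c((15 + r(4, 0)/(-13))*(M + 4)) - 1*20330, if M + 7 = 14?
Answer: 310330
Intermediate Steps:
M = 7 (M = -7 + 14 = 7)
q(d) = 2*d*(2 + d) (q(d) = (2 + d)*(2*d) = 2*d*(2 + d))
c(s) = 2*s*(2 + s)
6*c((15 + r(4, 0)/(-13))*(M + 4)) - 1*20330 = 6*(2*((15 + 0/(-13))*(7 + 4))*(2 + (15 + 0/(-13))*(7 + 4))) - 1*20330 = 6*(2*((15 + 0*(-1/13))*11)*(2 + (15 + 0*(-1/13))*11)) - 20330 = 6*(2*((15 + 0)*11)*(2 + (15 + 0)*11)) - 20330 = 6*(2*(15*11)*(2 + 15*11)) - 20330 = 6*(2*165*(2 + 165)) - 20330 = 6*(2*165*167) - 20330 = 6*55110 - 20330 = 330660 - 20330 = 310330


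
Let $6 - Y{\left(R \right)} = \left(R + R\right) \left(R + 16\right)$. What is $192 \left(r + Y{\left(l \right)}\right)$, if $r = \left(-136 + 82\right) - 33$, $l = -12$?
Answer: $2880$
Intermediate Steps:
$Y{\left(R \right)} = 6 - 2 R \left(16 + R\right)$ ($Y{\left(R \right)} = 6 - \left(R + R\right) \left(R + 16\right) = 6 - 2 R \left(16 + R\right)$)
$r = -87$ ($r = -54 - 33 = -87$)
$192 \left(r + Y{\left(l \right)}\right) = 192 \left(-87 - \left(-390 + 288\right)\right) = 192 \left(-87 + \left(6 + 384 - 288\right)\right) = 192 \left(-87 + 102\right) = 192 \cdot 15 = 2880$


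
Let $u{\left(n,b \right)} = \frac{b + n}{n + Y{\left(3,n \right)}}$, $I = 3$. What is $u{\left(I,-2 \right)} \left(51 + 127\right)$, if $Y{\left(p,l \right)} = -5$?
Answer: $-89$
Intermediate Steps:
$u{\left(n,b \right)} = \frac{b + n}{-5 + n}$ ($u{\left(n,b \right)} = \frac{b + n}{n - 5} = \frac{b + n}{-5 + n}$)
$u{\left(I,-2 \right)} \left(51 + 127\right) = \frac{-2 + 3}{-5 + 3} \left(51 + 127\right) = \frac{1}{-2} \cdot 1 \cdot 178 = \left(- \frac{1}{2}\right) 1 \cdot 178 = \left(- \frac{1}{2}\right) 178 = -89$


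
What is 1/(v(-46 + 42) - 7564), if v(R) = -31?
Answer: -1/7595 ≈ -0.00013167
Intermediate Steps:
1/(v(-46 + 42) - 7564) = 1/(-31 - 7564) = 1/(-7595) = -1/7595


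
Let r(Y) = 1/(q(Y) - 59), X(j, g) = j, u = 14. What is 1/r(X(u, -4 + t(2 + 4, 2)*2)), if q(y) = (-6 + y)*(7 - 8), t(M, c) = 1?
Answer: -67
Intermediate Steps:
q(y) = 6 - y (q(y) = (-6 + y)*(-1) = 6 - y)
r(Y) = 1/(-53 - Y) (r(Y) = 1/((6 - Y) - 59) = 1/(-53 - Y))
1/r(X(u, -4 + t(2 + 4, 2)*2)) = 1/(-1/(53 + 14)) = 1/(-1/67) = -67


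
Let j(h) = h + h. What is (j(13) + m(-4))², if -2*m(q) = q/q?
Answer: 2601/4 ≈ 650.25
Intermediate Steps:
m(q) = -½ (m(q) = -q/(2*q) = -½*1 = -½)
j(h) = 2*h
(j(13) + m(-4))² = (2*13 - ½)² = (26 - ½)² = (51/2)² = 2601/4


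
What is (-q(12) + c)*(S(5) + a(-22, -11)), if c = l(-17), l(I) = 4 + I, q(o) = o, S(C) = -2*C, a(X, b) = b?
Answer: 525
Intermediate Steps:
c = -13 (c = 4 - 17 = -13)
(-q(12) + c)*(S(5) + a(-22, -11)) = (-1*12 - 13)*(-2*5 - 11) = (-12 - 13)*(-10 - 11) = -25*(-21) = 525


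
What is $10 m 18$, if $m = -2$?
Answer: $-360$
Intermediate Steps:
$10 m 18 = 10 \left(-2\right) 18 = \left(-20\right) 18 = -360$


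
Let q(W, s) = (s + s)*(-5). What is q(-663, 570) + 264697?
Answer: 258997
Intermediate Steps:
q(W, s) = -10*s (q(W, s) = (2*s)*(-5) = -10*s)
q(-663, 570) + 264697 = -10*570 + 264697 = -5700 + 264697 = 258997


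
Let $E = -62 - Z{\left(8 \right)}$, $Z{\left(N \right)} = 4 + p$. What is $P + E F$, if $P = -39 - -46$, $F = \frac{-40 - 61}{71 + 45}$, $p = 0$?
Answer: $\frac{3739}{58} \approx 64.466$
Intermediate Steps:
$F = - \frac{101}{116} \approx -0.87069$
$P = 7$ ($P = -39 + 46 = 7$)
$Z{\left(N \right)} = 4$ ($Z{\left(N \right)} = 4 + 0 = 4$)
$E = -66$ ($E = -62 - 4 = -66$)
$P + E F = 7 - - \frac{3333}{58} = 7 + \frac{3333}{58} = \frac{3739}{58}$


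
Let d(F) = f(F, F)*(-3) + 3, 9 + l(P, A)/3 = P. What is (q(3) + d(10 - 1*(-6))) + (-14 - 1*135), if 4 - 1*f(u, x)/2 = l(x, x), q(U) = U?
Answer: -41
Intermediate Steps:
l(P, A) = -27 + 3*P
f(u, x) = 62 - 6*x (f(u, x) = 8 - 2*(-27 + 3*x) = 8 + (54 - 6*x) = 62 - 6*x)
d(F) = -183 + 18*F (d(F) = (62 - 6*F)*(-3) + 3 = (-186 + 18*F) + 3 = -183 + 18*F)
(q(3) + d(10 - 1*(-6))) + (-14 - 1*135) = (3 + (-183 + 18*(10 - 1*(-6)))) + (-14 - 1*135) = (3 + (-183 + 18*(10 + 6))) + (-14 - 135) = (3 + (-183 + 18*16)) - 149 = (3 + (-183 + 288)) - 149 = (3 + 105) - 149 = 108 - 149 = -41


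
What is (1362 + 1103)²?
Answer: 6076225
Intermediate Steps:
(1362 + 1103)² = 2465² = 6076225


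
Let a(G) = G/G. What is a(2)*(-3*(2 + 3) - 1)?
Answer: -16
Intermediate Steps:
a(G) = 1
a(2)*(-3*(2 + 3) - 1) = 1*(-3*(2 + 3) - 1) = 1*(-3*5 - 1) = 1*(-15 - 1) = 1*(-16) = -16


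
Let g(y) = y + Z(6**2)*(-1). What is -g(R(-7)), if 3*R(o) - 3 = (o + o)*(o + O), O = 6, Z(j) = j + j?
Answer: 199/3 ≈ 66.333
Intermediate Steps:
Z(j) = 2*j
R(o) = 1 + 2*o*(6 + o)/3 (R(o) = 1 + ((o + o)*(o + 6))/3 = 1 + ((2*o)*(6 + o))/3 = 1 + (2*o*(6 + o))/3 = 1 + 2*o*(6 + o)/3)
g(y) = -72 + y (g(y) = y + (2*6**2)*(-1) = y + (2*36)*(-1) = y + 72*(-1) = y - 72 = -72 + y)
-g(R(-7)) = -(-72 + (1 + 4*(-7) + (2/3)*(-7)**2)) = -(-72 + (1 - 28 + (2/3)*49)) = -(-72 + (1 - 28 + 98/3)) = -(-72 + 17/3) = -1*(-199/3) = 199/3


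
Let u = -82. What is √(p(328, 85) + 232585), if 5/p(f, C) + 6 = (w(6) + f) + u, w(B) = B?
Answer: √14075115090/246 ≈ 482.27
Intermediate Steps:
p(f, C) = 5/(-82 + f) (p(f, C) = 5/(-6 + ((6 + f) - 82)) = 5/(-6 + (-76 + f)) = 5/(-82 + f))
√(p(328, 85) + 232585) = √(5/(-82 + 328) + 232585) = √(5/246 + 232585) = √(57215915/246) = √14075115090/246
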